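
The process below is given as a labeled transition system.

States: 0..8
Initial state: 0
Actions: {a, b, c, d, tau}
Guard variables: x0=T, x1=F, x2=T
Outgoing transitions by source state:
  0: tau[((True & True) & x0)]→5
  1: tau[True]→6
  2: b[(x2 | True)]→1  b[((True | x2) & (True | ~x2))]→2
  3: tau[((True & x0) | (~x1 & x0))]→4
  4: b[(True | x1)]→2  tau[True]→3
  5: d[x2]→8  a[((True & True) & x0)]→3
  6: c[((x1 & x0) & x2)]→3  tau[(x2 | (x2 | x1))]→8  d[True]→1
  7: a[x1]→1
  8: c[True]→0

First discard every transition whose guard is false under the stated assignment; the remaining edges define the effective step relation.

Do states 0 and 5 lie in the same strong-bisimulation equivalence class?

Compute ~ classes (split until stable):
  P[0] = {{0,1,2,3,4,5,6,7,8}}
  P[1] = {{0,1,3},{2},{4},{5},{6},{7},{8}}
  P[2] = {{0},{1},{2},{3},{4},{5},{6},{7},{8}}
stable after 3 split(s): 9 block(s)
0∈{0}, 5∈{5}

Answer: NOT BISIMILAR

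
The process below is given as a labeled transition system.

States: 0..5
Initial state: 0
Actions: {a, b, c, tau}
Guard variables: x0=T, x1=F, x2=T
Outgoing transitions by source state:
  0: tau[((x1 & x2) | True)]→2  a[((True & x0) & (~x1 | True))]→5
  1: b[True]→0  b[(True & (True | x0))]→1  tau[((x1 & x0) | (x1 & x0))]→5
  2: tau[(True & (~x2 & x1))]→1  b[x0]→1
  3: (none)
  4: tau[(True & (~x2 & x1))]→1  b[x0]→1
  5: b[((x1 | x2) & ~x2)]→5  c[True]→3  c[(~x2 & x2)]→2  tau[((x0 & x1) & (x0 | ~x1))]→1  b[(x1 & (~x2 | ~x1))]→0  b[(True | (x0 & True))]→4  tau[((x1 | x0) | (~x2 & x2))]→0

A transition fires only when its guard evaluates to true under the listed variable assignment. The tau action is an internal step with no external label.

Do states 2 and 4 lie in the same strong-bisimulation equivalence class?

Answer: BISIMILAR

Analysis:
Refine partition for ~:
  round 0: {{0,1,2,3,4,5}}
  round 1: {{0},{1,2,4},{3},{5}}
  round 2: {{0},{1},{2,4},{3},{5}}
stable after 3 split(s): 5 block(s)
2∈{2,4}, 4∈{2,4}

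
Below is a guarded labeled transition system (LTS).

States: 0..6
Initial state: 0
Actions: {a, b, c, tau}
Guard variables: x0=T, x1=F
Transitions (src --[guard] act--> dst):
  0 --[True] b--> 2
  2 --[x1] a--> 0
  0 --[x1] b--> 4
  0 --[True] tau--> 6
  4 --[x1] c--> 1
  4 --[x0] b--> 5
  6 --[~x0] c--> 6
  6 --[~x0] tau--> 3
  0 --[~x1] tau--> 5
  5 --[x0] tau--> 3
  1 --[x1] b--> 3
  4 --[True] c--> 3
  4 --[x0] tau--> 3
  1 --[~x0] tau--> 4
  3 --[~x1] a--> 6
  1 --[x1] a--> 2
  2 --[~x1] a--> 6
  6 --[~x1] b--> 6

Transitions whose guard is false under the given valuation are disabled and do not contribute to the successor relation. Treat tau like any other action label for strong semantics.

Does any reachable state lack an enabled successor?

Reach set: {0,2,3,5,6}
  0: b→2  tau→5  tau→6  [3 exit(s)]
  2: a→6  [1 exit(s)]
  3: a→6  [1 exit(s)]
  5: tau→3  [1 exit(s)]
  6: b→6  [1 exit(s)]

Answer: DEADLOCK-FREE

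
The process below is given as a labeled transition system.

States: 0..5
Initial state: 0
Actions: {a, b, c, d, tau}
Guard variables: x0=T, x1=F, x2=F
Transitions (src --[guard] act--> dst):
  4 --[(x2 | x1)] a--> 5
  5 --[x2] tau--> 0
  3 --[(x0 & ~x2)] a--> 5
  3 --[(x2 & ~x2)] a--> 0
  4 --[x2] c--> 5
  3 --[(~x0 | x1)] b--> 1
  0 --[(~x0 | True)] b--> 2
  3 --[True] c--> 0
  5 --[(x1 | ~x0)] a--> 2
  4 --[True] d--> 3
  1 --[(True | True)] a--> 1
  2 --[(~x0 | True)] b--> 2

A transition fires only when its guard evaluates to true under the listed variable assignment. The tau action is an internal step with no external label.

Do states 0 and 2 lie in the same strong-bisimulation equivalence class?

Answer: BISIMILAR

Trace:
Compute ~ classes (split until stable):
  P[0] = {{0,1,2,3,4,5}}
  P[1] = {{0,2},{1},{3},{4},{5}}
5 equivalence class(es) (converged in 2)
[0]={0,2}  [2]={0,2}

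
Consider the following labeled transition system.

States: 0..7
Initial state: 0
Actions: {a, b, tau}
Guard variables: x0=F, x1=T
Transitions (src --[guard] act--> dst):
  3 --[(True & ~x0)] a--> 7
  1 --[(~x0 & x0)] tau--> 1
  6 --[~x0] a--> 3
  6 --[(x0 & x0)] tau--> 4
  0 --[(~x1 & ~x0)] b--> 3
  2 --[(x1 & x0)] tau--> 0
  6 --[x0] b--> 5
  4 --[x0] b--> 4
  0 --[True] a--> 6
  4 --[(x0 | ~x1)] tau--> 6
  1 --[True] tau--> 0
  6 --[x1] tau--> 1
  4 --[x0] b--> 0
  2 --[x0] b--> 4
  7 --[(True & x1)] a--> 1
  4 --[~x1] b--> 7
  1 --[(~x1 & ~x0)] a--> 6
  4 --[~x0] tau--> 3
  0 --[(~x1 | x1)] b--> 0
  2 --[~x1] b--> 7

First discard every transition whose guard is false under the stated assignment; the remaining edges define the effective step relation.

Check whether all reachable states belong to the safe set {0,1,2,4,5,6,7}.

Answer: INVARIANT VIOLATED at state 3

Trace:
Allowed set {0,1,2,4,5,6,7}
R = {0,1,3,6,7}
  0: safe
  1: safe
  3: outside
  6: safe
  7: safe
counterexample path to 3: a·a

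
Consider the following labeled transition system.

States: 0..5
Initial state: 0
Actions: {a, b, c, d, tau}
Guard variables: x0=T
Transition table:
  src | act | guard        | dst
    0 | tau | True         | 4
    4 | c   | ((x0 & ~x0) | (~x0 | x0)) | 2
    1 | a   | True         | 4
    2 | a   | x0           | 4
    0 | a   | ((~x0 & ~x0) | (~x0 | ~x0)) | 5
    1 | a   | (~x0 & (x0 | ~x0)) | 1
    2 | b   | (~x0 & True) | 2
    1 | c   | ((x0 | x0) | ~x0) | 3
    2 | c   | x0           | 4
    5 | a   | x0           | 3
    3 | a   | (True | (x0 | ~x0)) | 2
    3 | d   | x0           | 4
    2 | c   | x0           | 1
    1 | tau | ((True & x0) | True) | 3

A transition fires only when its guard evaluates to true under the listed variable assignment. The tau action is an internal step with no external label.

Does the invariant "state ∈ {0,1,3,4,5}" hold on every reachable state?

Safe = {0,1,3,4,5}
Reach set: {0,1,2,3,4}
  0: ✓
  1: ✓
  2: outside
  3: ✓
  4: ✓
counterexample path to 2: tau·c

Answer: INVARIANT VIOLATED at state 2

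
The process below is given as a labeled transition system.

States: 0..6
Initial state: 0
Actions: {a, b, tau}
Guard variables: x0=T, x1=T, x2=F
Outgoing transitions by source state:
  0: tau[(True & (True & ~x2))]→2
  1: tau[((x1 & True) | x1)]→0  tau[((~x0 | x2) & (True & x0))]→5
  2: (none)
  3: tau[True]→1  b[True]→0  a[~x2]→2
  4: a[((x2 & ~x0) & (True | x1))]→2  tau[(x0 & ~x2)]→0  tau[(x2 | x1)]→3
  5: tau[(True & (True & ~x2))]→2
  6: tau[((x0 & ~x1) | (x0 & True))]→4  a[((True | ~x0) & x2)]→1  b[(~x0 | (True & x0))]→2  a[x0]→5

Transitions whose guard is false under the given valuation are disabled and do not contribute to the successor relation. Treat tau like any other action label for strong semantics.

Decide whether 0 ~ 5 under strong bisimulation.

Answer: BISIMILAR

Analysis:
Refine partition for ~:
  π0 = {{0,1,2,3,4,5,6}}
  π1 = {{0,1,4,5},{2},{3,6}}
  π2 = {{0,5},{1},{2},{3},{4},{6}}
stable after 3 split(s): 6 block(s)
class of 0: {0,5}; class of 5: {0,5}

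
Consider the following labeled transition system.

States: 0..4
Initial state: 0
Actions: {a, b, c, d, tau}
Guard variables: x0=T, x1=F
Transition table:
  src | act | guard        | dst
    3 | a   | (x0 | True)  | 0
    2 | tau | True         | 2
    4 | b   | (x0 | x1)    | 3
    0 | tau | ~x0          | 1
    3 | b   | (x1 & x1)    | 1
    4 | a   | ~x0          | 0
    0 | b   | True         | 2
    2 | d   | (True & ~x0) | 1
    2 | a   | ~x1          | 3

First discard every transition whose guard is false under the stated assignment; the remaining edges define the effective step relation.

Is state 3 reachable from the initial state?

Guard filter leaves 5 enabled edge(s).
L0 = {0}
L1 = {2}  cumulative {0,2}
L2 = {3}  cumulative {0,2,3}
R = {0,2,3}
trace reaching 3: b·a

Answer: REACHABLE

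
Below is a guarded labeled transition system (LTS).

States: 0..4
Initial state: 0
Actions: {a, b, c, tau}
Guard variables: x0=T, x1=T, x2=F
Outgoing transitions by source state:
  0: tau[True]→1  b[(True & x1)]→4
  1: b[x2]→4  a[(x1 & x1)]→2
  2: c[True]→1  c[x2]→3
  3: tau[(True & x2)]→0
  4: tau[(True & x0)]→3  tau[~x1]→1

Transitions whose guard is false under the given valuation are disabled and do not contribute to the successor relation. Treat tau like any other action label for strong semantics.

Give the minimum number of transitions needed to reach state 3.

Answer: 2

Trace:
BFS to 3:
  Layer 0: {0}
  Layer 1: {1,4}
  Layer 2: {2,3}
depth(3)=2, e.g. b·tau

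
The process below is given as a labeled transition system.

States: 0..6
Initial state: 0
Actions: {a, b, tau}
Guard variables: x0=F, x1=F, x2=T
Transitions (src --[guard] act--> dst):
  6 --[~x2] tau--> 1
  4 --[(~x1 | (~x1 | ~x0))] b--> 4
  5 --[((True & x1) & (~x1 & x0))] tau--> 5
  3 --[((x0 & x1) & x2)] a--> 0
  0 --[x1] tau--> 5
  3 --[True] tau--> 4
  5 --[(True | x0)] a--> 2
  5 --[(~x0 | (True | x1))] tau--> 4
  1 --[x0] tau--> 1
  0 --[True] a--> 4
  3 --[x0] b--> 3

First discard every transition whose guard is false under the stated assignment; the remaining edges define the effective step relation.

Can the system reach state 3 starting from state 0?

5 transition(s) survive guard evaluation.
L0 = {0}
L1 = {4}  total {0,4}
Reachable = {0,4}

Answer: UNREACHABLE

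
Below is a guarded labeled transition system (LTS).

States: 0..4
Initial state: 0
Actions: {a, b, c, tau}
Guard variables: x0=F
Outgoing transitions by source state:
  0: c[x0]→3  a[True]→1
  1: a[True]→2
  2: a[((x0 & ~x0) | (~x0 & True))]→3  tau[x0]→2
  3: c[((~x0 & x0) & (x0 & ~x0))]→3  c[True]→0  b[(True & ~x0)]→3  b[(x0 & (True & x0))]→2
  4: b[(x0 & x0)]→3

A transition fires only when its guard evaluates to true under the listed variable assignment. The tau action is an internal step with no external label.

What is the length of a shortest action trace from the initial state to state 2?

Layered search for 2:
  depth 0: {0}
  depth 1: {1}
  depth 2: {2}
first hit 2 at d=2 via a·a

Answer: 2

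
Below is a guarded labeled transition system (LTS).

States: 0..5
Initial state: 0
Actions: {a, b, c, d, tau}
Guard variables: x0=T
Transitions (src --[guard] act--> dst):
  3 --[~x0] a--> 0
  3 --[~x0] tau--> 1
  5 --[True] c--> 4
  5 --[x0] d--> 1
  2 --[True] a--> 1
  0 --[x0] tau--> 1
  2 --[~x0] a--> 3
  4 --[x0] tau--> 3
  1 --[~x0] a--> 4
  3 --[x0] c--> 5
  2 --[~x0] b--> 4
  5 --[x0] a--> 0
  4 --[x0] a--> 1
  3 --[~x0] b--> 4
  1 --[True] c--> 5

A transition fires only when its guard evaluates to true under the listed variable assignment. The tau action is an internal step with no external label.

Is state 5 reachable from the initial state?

Guard filter leaves 9 enabled edge(s).
L0 = {0}
L1 = {1}  cumulative {0,1}
L2 = {5}  cumulative {0,1,5}
L3 = {4}  cumulative {0,1,4,5}
L4 = {3}  cumulative {0,1,3,4,5}
Reach set: {0,1,3,4,5}
witness 5: tau·c

Answer: REACHABLE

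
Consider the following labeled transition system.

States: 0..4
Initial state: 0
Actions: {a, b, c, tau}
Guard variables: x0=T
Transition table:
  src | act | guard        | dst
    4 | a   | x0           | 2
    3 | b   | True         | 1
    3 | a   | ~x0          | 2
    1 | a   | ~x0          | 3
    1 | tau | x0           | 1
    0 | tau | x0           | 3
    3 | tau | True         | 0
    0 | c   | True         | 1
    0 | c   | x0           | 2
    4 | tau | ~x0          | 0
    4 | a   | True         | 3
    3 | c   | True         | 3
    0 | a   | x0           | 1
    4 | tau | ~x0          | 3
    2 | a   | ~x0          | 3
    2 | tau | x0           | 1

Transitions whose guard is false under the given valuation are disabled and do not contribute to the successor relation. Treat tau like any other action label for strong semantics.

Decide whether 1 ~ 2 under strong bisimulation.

Bisimulation quotient by refinement:
  round 0: {{0,1,2,3,4}}
  round 1: {{0},{1,2},{3},{4}}
stable after 2 split(s): 4 block(s)
class of 1: {1,2}; class of 2: {1,2}

Answer: BISIMILAR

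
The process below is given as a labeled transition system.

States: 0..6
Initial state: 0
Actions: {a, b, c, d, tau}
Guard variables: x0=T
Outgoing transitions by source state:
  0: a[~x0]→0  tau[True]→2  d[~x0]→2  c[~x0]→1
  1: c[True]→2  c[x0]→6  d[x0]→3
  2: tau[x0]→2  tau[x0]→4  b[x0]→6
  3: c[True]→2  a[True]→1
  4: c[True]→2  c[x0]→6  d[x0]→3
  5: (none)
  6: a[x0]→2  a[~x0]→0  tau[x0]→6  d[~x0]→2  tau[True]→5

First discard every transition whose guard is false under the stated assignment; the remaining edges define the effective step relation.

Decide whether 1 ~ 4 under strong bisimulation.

Answer: BISIMILAR

Analysis:
Bisimulation quotient by refinement:
  π0 = {{0,1,2,3,4,5,6}}
  π1 = {{0},{1,4},{2},{3},{5},{6}}
Fixed point at round 2; 6 class(es).
1∈{1,4}, 4∈{1,4}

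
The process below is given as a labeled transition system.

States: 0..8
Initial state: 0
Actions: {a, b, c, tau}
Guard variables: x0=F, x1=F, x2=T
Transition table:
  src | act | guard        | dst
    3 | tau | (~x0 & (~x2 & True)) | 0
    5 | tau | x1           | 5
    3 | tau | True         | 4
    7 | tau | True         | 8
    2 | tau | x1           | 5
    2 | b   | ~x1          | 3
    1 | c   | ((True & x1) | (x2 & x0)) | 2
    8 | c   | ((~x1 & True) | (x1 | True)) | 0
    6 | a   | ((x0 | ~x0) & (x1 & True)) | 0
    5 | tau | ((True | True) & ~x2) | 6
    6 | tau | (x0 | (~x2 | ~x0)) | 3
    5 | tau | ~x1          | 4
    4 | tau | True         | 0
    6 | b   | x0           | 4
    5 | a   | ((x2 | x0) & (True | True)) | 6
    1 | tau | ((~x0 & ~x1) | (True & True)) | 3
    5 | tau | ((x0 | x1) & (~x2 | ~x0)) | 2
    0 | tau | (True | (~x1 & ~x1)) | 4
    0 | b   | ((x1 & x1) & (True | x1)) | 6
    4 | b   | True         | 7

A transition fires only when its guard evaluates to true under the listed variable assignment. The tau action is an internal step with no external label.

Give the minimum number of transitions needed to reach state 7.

Breadth-first toward 7:
  L0 = {0}
  L1 = {4}
  L2 = {7}
7 enters at depth 2; path tau·b

Answer: 2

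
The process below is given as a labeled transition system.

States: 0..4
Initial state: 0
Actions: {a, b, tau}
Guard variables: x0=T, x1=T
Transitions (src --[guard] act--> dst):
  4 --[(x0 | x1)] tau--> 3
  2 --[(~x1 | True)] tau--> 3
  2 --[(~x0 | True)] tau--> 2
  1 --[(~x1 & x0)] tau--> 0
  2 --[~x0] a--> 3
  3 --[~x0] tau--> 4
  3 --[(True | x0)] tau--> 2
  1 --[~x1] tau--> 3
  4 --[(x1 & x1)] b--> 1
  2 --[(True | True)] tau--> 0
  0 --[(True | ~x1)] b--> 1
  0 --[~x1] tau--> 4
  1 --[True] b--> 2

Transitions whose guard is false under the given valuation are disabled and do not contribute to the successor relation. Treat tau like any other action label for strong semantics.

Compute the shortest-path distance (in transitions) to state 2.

BFS to 2:
  L0 = {0}
  L1 = {1}
  L2 = {2}
first hit 2 at d=2 via b·b

Answer: 2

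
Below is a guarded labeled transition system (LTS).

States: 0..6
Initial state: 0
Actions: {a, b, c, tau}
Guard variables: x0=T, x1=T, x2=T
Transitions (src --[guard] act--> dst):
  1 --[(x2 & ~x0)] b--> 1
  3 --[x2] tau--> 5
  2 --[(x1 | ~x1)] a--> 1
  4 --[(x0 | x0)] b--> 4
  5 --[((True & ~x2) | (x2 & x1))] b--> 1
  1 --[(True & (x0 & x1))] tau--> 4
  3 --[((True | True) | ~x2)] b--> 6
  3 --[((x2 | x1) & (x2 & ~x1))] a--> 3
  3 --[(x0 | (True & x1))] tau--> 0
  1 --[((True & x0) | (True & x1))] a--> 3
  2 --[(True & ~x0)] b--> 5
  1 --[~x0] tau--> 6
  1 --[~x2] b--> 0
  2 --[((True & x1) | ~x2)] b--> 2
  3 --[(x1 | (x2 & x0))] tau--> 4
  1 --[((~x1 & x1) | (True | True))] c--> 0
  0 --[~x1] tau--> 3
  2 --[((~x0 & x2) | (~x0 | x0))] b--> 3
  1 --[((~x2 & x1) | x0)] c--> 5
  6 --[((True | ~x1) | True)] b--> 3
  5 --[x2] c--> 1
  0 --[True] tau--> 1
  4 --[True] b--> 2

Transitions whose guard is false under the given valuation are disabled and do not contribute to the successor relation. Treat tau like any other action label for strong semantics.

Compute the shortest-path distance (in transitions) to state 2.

Layered search for 2:
  Layer 0: {0}
  Layer 1: {1}
  Layer 2: {3,4,5}
  Layer 3: {2,6}
first hit 2 at d=3 via tau·tau·b

Answer: 3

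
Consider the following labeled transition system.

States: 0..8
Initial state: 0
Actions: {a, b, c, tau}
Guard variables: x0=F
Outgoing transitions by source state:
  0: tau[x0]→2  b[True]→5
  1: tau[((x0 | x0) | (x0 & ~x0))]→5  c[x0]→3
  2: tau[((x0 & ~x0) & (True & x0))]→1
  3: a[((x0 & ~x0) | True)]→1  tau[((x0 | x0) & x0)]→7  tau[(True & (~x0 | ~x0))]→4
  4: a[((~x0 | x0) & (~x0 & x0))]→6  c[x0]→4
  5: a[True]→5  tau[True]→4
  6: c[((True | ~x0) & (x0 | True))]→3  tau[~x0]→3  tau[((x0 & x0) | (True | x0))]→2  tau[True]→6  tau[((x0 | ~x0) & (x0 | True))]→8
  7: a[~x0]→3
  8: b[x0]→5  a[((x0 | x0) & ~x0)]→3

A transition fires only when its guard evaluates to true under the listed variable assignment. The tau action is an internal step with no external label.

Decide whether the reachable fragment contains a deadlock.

Reach set: {0,4,5}
  0: b→5  [1 out]
  4: ∅  [deadlock]
  5: a→5  tau→4  [2 out]
witness 4: b·tau

Answer: DEADLOCK at state 4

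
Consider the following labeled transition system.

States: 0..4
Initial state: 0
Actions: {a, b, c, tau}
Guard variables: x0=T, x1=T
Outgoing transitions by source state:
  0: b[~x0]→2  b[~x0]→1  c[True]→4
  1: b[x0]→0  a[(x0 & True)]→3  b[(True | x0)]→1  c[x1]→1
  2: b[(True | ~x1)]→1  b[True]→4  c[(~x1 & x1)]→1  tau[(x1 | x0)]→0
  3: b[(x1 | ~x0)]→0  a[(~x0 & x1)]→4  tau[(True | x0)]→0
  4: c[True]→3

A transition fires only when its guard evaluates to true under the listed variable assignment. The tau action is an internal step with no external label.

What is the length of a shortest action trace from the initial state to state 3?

Breadth-first toward 3:
  depth 0: {0}
  depth 1: {4}
  depth 2: {3}
3 enters at depth 2; path c·c

Answer: 2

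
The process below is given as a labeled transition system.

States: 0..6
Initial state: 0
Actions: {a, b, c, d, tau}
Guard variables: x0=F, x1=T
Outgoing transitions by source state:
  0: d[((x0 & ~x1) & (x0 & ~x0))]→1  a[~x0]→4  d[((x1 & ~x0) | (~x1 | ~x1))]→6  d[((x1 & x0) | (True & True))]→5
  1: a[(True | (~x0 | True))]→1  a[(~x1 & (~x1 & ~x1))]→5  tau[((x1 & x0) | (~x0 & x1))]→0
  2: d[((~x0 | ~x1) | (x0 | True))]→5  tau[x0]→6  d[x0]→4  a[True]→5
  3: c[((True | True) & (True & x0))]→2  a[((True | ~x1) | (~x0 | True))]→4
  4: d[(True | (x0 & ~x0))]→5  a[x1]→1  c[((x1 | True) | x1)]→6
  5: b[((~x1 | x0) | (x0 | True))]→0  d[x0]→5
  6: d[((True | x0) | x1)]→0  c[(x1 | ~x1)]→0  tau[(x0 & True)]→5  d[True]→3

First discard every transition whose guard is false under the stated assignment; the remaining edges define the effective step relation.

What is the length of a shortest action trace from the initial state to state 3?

Answer: 2

Analysis:
Layered search for 3:
  depth 0: {0}
  depth 1: {4,5,6}
  depth 2: {1,3}
3 enters at depth 2; path d·d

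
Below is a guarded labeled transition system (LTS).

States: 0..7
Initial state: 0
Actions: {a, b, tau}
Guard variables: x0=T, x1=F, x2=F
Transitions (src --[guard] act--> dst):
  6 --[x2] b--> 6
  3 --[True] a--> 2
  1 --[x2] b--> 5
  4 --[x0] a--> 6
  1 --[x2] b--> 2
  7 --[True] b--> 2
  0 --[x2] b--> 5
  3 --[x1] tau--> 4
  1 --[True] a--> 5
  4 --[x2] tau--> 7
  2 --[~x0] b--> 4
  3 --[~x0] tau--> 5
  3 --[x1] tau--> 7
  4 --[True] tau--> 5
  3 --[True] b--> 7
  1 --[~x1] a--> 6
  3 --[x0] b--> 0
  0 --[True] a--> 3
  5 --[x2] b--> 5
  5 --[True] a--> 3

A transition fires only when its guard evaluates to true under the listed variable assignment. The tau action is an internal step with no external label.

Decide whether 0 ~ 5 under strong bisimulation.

Refine partition for ~:
  π0 = {{0,1,2,3,4,5,6,7}}
  π1 = {{0,1,5},{2,6},{3},{4},{7}}
  π2 = {{0,5},{1},{2,6},{3},{4},{7}}
stable after 3 split(s): 6 block(s)
[0]={0,5}  [5]={0,5}

Answer: BISIMILAR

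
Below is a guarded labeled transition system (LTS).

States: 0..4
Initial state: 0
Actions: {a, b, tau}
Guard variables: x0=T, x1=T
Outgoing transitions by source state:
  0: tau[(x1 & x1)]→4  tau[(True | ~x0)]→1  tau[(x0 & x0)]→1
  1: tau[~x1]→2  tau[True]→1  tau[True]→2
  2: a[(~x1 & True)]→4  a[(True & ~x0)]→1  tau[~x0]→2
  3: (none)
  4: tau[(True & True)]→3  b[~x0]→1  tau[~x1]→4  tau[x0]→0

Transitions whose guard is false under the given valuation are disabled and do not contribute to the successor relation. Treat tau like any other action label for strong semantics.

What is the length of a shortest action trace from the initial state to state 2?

Answer: 2

Analysis:
BFS to 2:
  Layer 0: {0}
  Layer 1: {1,4}
  Layer 2: {2,3}
first hit 2 at d=2 via tau·tau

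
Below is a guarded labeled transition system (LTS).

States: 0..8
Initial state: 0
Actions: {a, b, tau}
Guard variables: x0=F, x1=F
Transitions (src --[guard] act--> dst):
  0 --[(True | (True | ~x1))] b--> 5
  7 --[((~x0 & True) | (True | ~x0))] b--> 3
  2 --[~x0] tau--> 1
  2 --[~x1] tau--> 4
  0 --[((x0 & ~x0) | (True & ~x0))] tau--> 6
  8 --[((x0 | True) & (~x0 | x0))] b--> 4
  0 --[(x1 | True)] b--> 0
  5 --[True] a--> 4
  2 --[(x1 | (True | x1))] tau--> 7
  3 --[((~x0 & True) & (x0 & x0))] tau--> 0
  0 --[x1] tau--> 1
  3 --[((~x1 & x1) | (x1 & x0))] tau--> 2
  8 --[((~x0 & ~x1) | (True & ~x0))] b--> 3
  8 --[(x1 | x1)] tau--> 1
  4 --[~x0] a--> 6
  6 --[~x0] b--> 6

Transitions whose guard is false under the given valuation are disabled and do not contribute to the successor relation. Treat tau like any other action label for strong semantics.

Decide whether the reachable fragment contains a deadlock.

Answer: DEADLOCK-FREE

Working:
R = {0,4,5,6}
  0: b→0  b→5  tau→6  [3 out]
  4: a→6  [1 out]
  5: a→4  [1 out]
  6: b→6  [1 out]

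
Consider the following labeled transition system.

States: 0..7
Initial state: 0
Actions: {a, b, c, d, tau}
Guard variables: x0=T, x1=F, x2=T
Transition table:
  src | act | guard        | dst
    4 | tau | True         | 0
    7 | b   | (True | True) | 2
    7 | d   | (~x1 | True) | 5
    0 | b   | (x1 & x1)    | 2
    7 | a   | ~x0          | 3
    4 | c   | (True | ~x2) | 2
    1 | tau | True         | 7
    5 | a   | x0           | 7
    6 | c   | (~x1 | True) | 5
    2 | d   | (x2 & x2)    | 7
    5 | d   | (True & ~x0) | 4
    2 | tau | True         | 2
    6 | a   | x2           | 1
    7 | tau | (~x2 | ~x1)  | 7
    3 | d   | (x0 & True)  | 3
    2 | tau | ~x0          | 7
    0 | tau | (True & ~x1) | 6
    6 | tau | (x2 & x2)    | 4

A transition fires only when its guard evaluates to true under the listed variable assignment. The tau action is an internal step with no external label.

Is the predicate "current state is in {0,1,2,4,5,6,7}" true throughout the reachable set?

Allowed set {0,1,2,4,5,6,7}
R = {0,1,2,4,5,6,7}
  0: ✓
  1: ✓
  2: ✓
  4: ✓
  5: ✓
  6: ✓
  7: ✓

Answer: INVARIANT HOLDS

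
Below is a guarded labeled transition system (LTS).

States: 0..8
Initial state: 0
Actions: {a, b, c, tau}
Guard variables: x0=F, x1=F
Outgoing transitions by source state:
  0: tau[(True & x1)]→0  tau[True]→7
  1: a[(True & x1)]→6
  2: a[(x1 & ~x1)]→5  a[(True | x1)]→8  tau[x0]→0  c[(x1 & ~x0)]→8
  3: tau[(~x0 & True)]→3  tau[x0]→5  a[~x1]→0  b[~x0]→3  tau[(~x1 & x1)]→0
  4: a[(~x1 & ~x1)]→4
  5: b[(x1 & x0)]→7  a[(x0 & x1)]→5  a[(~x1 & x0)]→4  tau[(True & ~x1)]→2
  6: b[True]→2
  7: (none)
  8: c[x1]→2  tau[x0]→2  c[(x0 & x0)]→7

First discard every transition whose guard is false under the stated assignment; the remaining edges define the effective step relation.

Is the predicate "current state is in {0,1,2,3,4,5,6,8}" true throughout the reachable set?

Safe = {0,1,2,3,4,5,6,8}
Reach set: {0,7}
  0: ok
  7: outside
reach 7 via tau — violates

Answer: INVARIANT VIOLATED at state 7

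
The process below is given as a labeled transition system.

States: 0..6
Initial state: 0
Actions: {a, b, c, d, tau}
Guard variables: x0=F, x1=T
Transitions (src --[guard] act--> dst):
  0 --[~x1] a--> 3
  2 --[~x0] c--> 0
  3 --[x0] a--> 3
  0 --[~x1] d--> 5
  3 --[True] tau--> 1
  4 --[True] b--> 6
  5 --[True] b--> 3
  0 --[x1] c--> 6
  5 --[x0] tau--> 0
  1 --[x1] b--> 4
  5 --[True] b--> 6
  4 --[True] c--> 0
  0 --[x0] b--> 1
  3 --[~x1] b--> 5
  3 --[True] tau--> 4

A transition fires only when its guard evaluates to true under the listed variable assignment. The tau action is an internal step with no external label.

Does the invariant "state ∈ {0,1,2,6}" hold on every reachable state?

Allowed set {0,1,2,6}
R = {0,6}
  0: ✓
  6: ✓

Answer: INVARIANT HOLDS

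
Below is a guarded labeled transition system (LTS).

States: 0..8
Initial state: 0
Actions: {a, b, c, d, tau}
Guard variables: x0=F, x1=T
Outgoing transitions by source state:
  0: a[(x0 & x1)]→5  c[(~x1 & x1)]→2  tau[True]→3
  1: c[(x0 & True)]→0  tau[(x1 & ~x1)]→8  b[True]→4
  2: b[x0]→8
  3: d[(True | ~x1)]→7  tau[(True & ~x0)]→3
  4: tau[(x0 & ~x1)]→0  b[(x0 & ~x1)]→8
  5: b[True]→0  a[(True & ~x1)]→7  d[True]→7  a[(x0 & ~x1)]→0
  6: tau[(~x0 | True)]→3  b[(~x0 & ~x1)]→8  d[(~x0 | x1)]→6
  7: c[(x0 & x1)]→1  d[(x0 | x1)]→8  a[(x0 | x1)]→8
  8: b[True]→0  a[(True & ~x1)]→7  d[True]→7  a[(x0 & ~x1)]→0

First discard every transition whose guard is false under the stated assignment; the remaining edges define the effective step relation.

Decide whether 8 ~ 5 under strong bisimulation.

Answer: BISIMILAR

Analysis:
Refine partition for ~:
  π0 = {{0,1,2,3,4,5,6,7,8}}
  π1 = {{0},{1},{2,4},{3,6},{5,8},{7}}
  π2 = {{0},{1},{2,4},{3},{5,8},{6},{7}}
7 equivalence class(es) (converged in 3)
[8]={5,8}  [5]={5,8}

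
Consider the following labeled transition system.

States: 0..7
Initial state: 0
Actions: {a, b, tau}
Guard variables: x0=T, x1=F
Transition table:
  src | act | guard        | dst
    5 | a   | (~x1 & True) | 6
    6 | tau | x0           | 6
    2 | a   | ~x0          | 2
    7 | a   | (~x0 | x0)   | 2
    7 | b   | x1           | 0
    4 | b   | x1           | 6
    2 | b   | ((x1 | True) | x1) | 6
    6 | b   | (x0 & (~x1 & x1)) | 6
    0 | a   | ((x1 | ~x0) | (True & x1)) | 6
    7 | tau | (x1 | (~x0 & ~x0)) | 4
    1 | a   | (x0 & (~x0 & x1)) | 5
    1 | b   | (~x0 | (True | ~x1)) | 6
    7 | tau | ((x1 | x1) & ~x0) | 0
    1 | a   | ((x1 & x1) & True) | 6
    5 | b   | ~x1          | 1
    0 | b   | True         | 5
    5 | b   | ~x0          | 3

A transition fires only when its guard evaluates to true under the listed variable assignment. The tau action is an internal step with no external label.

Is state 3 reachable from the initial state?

Guard filter leaves 7 enabled edge(s).
L0 = {0}
L1 = {5}  now seen {0,5}
L2 = {1,6}  now seen {0,1,5,6}
Reachable = {0,1,5,6}

Answer: UNREACHABLE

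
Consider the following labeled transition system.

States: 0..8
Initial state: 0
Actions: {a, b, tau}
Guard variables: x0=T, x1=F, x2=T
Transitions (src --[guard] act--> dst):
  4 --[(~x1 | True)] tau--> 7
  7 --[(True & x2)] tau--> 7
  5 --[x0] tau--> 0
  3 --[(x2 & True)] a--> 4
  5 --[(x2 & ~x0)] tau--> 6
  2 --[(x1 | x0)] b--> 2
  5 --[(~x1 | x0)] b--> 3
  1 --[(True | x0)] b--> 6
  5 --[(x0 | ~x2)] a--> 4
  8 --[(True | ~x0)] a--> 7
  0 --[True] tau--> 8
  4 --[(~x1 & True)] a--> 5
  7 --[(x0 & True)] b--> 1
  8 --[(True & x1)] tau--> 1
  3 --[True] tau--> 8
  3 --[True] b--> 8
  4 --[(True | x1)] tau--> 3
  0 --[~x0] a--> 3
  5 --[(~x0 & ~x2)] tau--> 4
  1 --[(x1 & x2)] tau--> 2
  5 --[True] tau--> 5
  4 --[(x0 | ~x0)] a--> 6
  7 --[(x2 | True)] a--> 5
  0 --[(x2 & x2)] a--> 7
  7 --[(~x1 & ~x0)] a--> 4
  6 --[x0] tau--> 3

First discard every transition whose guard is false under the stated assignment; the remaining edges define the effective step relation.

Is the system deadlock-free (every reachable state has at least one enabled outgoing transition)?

Answer: DEADLOCK-FREE

Analysis:
Reachable = {0,1,3,4,5,6,7,8}
  0: a→7  tau→8  [deg 2]
  1: b→6  [deg 1]
  3: a→4  b→8  tau→8  [deg 3]
  4: a→5  a→6  tau→3  tau→7  [deg 4]
  5: a→4  b→3  tau→0  tau→5  [deg 4]
  6: tau→3  [deg 1]
  7: a→5  b→1  tau→7  [deg 3]
  8: a→7  [deg 1]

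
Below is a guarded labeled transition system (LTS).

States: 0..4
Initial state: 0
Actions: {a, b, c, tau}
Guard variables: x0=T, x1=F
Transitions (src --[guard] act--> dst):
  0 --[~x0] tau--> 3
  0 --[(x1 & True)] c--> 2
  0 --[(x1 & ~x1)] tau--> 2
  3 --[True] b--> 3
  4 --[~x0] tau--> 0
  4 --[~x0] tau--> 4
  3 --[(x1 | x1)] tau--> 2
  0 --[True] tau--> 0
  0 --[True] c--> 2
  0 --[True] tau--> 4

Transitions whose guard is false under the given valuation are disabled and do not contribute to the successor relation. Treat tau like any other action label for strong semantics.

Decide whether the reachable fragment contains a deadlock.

Answer: DEADLOCK at state 2

Analysis:
R = {0,2,4}
  0: c→2  tau→0  tau→4  [deg 3]
  2: ∅  [STUCK]
  4: ∅  [STUCK]
trace reaching 2: c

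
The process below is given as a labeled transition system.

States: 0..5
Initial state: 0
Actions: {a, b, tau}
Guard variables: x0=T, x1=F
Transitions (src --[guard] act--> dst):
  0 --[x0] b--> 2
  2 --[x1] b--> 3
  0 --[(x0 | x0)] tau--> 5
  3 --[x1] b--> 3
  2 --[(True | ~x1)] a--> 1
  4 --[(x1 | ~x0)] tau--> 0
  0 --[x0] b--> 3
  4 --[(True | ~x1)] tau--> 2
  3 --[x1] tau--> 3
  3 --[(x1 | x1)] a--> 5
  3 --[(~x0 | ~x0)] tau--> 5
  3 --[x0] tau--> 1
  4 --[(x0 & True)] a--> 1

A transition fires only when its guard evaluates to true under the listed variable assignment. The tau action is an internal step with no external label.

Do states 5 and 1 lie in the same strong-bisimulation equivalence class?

Refine partition for ~:
  round 0: {{0,1,2,3,4,5}}
  round 1: {{0},{1,5},{2},{3},{4}}
stable after 2 split(s): 5 block(s)
5∈{1,5}, 1∈{1,5}

Answer: BISIMILAR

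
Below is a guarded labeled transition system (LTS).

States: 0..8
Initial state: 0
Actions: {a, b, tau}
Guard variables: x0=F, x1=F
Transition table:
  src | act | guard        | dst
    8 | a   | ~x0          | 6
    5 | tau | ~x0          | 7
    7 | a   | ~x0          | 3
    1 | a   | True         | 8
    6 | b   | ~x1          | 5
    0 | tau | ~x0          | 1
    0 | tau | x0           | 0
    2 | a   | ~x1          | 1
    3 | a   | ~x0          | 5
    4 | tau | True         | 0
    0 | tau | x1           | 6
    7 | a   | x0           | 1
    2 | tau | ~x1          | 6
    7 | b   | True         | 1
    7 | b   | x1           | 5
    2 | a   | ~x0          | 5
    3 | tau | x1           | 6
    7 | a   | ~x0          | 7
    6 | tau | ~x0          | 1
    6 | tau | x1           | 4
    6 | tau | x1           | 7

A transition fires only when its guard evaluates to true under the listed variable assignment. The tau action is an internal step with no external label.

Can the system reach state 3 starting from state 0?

Answer: REACHABLE

Working:
14 transition(s) survive guard evaluation.
Layer 0: {0}
Layer 1: {1}  now seen {0,1}
Layer 2: {8}  now seen {0,1,8}
Layer 3: {6}  now seen {0,1,6,8}
Layer 4: {5}  now seen {0,1,5,6,8}
Layer 5: {7}  now seen {0,1,5,6,7,8}
Layer 6: {3}  now seen {0,1,3,5,6,7,8}
R = {0,1,3,5,6,7,8}
witness 3: tau·a·a·b·tau·a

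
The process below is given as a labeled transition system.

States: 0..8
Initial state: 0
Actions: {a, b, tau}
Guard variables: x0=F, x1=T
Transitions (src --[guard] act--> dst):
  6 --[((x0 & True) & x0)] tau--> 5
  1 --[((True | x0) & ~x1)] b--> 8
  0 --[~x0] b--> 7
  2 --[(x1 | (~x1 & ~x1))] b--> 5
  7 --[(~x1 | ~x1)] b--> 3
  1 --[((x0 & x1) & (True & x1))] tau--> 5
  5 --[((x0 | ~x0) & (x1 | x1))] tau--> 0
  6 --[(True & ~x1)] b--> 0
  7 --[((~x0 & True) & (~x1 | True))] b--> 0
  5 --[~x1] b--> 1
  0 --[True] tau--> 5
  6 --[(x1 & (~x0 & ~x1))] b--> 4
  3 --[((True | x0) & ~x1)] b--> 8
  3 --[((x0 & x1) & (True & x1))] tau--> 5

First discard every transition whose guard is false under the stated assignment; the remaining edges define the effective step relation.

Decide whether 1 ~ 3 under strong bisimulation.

Refine partition for ~:
  P[0] = {{0,1,2,3,4,5,6,7,8}}
  P[1] = {{0},{1,3,4,6,8},{2,7},{5}}
  P[2] = {{0},{1,3,4,6,8},{2},{5},{7}}
5 equivalence class(es) (converged in 3)
1∈{1,3,4,6,8}, 3∈{1,3,4,6,8}

Answer: BISIMILAR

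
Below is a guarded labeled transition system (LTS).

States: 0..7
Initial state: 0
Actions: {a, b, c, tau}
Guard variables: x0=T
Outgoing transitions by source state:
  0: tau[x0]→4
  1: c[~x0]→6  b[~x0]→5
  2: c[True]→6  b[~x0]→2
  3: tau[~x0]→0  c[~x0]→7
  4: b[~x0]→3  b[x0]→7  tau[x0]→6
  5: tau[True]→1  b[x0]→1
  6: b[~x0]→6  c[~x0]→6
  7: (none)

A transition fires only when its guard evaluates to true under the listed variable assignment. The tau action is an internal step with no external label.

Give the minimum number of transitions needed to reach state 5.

Answer: UNREACHABLE

Trace:
BFS to 5:
  depth 0: {0}
  depth 1: {4}
  depth 2: {6,7}
5 never appears.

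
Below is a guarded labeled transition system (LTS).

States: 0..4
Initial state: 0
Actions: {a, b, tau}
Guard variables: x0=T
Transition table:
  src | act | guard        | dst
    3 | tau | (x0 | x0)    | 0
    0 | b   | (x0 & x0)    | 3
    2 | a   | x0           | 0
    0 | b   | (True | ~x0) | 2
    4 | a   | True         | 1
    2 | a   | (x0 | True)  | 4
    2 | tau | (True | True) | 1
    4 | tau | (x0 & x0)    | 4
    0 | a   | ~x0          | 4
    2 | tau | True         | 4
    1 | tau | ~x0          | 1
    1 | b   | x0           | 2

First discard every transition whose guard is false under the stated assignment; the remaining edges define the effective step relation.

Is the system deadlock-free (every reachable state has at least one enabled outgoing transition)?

Answer: DEADLOCK-FREE

Working:
Reachable = {0,1,2,3,4}
  0: b→2  b→3  [deg 2]
  1: b→2  [deg 1]
  2: a→0  a→4  tau→1  tau→4  [deg 4]
  3: tau→0  [deg 1]
  4: a→1  tau→4  [deg 2]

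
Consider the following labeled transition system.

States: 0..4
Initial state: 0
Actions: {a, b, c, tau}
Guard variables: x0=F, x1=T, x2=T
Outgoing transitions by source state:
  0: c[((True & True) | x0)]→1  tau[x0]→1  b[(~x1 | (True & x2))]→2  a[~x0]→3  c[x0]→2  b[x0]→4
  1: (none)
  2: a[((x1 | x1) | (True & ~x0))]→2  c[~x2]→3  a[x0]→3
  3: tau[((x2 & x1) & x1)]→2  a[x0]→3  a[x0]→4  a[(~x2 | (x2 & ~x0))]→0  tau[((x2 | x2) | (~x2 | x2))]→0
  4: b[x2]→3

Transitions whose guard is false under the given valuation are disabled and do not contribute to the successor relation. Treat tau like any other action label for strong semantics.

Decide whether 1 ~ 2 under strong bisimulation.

Answer: NOT BISIMILAR

Analysis:
Compute ~ classes (split until stable):
  P[0] = {{0,1,2,3,4}}
  P[1] = {{0},{1},{2},{3},{4}}
stable after 2 split(s): 5 block(s)
1∈{1}, 2∈{2}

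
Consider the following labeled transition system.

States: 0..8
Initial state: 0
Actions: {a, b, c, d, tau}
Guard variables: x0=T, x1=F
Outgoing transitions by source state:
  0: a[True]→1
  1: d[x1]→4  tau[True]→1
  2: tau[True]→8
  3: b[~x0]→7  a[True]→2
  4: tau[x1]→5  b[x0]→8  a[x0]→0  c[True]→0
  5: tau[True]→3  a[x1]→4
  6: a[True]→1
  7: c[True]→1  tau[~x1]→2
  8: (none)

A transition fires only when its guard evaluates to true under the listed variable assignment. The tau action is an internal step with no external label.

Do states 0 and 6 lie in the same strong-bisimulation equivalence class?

Compute ~ classes (split until stable):
  round 0: {{0,1,2,3,4,5,6,7,8}}
  round 1: {{0,3,6},{1,2,5},{4},{7},{8}}
  round 2: {{0,3,6},{1},{2},{4},{5},{7},{8}}
  round 3: {{0,6},{1},{2},{3},{4},{5},{7},{8}}
Fixed point at round 4; 8 class(es).
0∈{0,6}, 6∈{0,6}

Answer: BISIMILAR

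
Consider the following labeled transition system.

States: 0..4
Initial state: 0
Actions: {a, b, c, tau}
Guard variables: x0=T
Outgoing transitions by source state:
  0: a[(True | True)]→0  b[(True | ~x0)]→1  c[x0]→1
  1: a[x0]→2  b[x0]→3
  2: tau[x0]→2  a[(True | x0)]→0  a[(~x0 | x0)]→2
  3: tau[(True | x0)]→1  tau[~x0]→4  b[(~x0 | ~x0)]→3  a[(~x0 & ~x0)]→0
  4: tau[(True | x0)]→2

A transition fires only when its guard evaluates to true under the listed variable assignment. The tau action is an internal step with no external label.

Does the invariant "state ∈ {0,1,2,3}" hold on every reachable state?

Allowed set {0,1,2,3}
Reach set: {0,1,2,3}
  0: ok
  1: ok
  2: ok
  3: ok

Answer: INVARIANT HOLDS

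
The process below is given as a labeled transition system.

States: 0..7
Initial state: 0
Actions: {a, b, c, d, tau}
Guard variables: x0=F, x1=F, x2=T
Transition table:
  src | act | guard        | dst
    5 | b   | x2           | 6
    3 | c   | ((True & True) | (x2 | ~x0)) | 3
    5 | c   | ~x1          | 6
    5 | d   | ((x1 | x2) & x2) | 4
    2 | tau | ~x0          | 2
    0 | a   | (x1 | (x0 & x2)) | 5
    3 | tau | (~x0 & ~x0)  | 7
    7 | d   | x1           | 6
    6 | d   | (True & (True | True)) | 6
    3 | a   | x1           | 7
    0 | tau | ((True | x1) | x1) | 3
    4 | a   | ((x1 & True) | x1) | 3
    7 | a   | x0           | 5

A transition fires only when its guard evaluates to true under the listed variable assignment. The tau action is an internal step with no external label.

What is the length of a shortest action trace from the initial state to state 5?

Answer: UNREACHABLE

Analysis:
Breadth-first toward 5:
  depth 0: {0}
  depth 1: {3}
  depth 2: {7}
5 never appears.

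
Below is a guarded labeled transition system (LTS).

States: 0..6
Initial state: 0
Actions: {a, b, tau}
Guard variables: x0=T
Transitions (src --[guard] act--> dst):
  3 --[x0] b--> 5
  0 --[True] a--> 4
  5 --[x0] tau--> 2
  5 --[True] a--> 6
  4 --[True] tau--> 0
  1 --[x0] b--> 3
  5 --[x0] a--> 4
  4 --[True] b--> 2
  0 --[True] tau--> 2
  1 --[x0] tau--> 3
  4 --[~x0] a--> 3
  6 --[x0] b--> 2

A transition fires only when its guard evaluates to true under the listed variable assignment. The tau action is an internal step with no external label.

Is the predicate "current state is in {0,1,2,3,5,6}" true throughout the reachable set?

Allowed set {0,1,2,3,5,6}
Reach set: {0,2,4}
  0: safe
  2: safe
  4: ✗ unsafe
witness against invariant: a → 4

Answer: INVARIANT VIOLATED at state 4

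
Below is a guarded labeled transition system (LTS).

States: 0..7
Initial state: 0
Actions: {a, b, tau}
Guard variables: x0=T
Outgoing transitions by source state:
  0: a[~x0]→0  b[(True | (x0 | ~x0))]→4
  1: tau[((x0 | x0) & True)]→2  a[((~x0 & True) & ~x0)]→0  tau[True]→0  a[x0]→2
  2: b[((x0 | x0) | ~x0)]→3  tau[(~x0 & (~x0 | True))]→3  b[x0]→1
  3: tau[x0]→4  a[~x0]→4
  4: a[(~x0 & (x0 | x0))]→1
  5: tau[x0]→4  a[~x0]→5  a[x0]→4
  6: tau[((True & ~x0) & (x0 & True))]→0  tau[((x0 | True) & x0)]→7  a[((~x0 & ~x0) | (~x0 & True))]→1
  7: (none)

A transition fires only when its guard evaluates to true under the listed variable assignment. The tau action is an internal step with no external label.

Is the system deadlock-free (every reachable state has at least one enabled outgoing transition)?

Reachable = {0,4}
  0: b→4  [1 out]
  4: ∅  [STUCK]
Path to 4: b

Answer: DEADLOCK at state 4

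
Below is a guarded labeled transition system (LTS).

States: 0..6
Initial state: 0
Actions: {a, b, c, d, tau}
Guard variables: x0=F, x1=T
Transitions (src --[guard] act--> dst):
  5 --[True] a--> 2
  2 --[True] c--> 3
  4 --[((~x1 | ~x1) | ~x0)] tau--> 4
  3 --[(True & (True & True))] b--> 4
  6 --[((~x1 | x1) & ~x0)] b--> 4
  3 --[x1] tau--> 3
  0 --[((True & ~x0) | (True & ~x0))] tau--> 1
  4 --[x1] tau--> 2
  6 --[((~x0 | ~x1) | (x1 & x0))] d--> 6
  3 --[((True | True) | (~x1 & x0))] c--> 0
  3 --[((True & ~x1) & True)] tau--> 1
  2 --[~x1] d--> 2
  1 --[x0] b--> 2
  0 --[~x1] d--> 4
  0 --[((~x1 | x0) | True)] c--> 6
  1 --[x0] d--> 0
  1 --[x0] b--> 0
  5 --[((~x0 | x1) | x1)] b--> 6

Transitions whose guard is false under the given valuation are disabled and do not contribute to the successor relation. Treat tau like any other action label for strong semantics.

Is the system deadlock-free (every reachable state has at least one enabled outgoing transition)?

R = {0,1,2,3,4,6}
  0: c→6  tau→1  [2 out]
  1: ∅  [STUCK]
  2: c→3  [1 out]
  3: b→4  c→0  tau→3  [3 out]
  4: tau→2  tau→4  [2 out]
  6: b→4  d→6  [2 out]
trace reaching 1: tau

Answer: DEADLOCK at state 1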